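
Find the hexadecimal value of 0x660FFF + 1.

0x661000

The trailing 3 digits are F (max in base 16), so adding 1 cascades: they roll to 0 and the next digit up increments.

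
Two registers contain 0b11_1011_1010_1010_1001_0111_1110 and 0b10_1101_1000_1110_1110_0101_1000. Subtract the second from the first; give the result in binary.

Subtract column by column in base 2:
  0-0 → 0
  1-0 → 1
  1-0 → 1
  1-1 → 0
  1-1 → 0
  1-0 → 1
  1-1 → 0
  0-0 → 0
  1-0 → 1
  0-1 → 1 (borrow)
  0-1-1 → 0 (borrow)
  1-1-1 → 1 (borrow)
  0-0-1 → 1 (borrow)
  1-1-1 → 1 (borrow)
  0-1-1 → 0 (borrow)
  1-1-1 → 1 (borrow)
  0-0-1 → 1 (borrow)
  1-0-1 → 0
  0-0 → 0
  1-1 → 0
  1-1 → 0
  1-0 → 1
  0-1 → 1 (borrow)
  1-1-1 → 1 (borrow)
  1-0-1 → 0
  1-1 → 0

0b111000011011101100100110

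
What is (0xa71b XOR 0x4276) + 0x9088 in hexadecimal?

0x175f5

First 0xa71b XOR 0x4276 = 0xe56d.
Add column by column in base 16, right to left:
  d+8 = 5 carry 1
  6+8+1 = f
  5+0 = 5
  e+9 = 7 carry 1
  final carry 1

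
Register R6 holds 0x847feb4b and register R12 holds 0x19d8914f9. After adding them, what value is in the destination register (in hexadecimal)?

0x222090044

Add column by column in base 16, right to left:
  b+9 = 4 carry 1
  4+f+1 = 4 carry 1
  b+4+1 = 0 carry 1
  e+1+1 = 0 carry 1
  f+9+1 = 9 carry 1
  7+8+1 = 0 carry 1
  4+d+1 = 2 carry 1
  8+9+1 = 2 carry 1
  0+1+1 = 2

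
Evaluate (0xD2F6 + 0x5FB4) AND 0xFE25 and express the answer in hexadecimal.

Add column by column in base 16, right to left:
  6+4 = A
  F+B = A carry 1
  2+F+1 = 2 carry 1
  D+5+1 = 3 carry 1
  final carry 1
Sum = 0x132AA; now AND with 0xFE25:
  1&0=0, 3&F=3, 2&E=2, A&2=2, A&5=0

0x3220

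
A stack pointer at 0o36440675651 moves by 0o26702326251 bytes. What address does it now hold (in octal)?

Add column by column in base 8, right to left:
  1+1 = 2
  5+5 = 2 carry 1
  6+2+1 = 1 carry 1
  5+6+1 = 4 carry 1
  7+2+1 = 2 carry 1
  6+3+1 = 2 carry 1
  0+2+1 = 3
  4+0 = 4
  4+7 = 3 carry 1
  6+6+1 = 5 carry 1
  3+2+1 = 6

0o65343224122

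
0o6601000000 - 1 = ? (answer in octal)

0o6600777777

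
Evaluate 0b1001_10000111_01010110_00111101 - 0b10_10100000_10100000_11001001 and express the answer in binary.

Subtract column by column in base 2:
  1-1 → 0
  0-0 → 0
  1-0 → 1
  1-1 → 0
  1-0 → 1
  1-0 → 1
  0-1 → 1 (borrow)
  0-1-1 → 0 (borrow)
  0-0-1 → 1 (borrow)
  1-0-1 → 0
  1-0 → 1
  0-0 → 0
  1-0 → 1
  0-1 → 1 (borrow)
  1-0-1 → 0
  0-1 → 1 (borrow)
  1-0-1 → 0
  1-0 → 1
  1-0 → 1
  0-0 → 0
  0-0 → 0
  0-1 → 1 (borrow)
  0-0-1 → 1 (borrow)
  1-1-1 → 1 (borrow)
  1-0-1 → 0
  0-1 → 1 (borrow)
  0-0-1 → 1 (borrow)
  1-0-1 → 0

0b110111001101011010101110100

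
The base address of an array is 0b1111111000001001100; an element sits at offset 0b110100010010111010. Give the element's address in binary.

Add column by column in base 2, right to left:
  0+0 = 0
  0+1 = 1
  1+0 = 1
  1+1 = 0 carry 1
  0+1+1 = 0 carry 1
  0+1+1 = 0 carry 1
  1+0+1 = 0 carry 1
  0+1+1 = 0 carry 1
  0+0+1 = 1
  0+0 = 0
  0+1 = 1
  0+0 = 0
  1+0 = 1
  1+0 = 1
  1+1 = 0 carry 1
  1+0+1 = 0 carry 1
  1+1+1 = 1 carry 1
  1+1+1 = 1 carry 1
  1+0+1 = 0 carry 1
  final carry 1

0b10110011010100000110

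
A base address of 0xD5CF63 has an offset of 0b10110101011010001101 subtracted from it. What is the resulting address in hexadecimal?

0xCA78D6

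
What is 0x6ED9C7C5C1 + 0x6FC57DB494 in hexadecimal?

Add column by column in base 16, right to left:
  1+4 = 5
  C+9 = 5 carry 1
  5+4+1 = A
  C+B = 7 carry 1
  7+D+1 = 5 carry 1
  C+7+1 = 4 carry 1
  9+5+1 = F
  D+C = 9 carry 1
  E+F+1 = E carry 1
  6+6+1 = D

0xDE9F457A55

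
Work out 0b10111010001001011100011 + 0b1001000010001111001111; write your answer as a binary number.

0b100000010011011010110010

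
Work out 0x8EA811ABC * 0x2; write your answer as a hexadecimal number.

0x11D5023578

Multiply each base-16 digit by 2, carrying:
  C×2 = 24 → write 8 carry 1
  B×2+1 = 23 → write 7 carry 1
  A×2+1 = 21 → write 5 carry 1
  1×2+1 = 3 → write 3
  1×2 = 2 → write 2
  8×2 = 16 → write 0 carry 1
  A×2+1 = 21 → write 5 carry 1
  E×2+1 = 29 → write D carry 1
  8×2+1 = 17 → write 1 carry 1
  remaining carry: 1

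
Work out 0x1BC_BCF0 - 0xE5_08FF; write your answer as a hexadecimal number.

Subtract column by column in base 16:
  0-F → 1 (borrow)
  F-F-1 → F (borrow)
  C-8-1 → 3
  B-0 → B
  C-5 → 7
  B-E → D (borrow)
  1-0-1 → 0

0xD7B3F1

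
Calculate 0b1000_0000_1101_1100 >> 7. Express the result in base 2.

0b100000001

Right shift by 7: drop the 7 least-significant bits.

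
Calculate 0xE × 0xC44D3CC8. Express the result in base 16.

0xABC3952F0

Multiply each base-16 digit by 14, carrying:
  8×14 = 112 → write 0 carry 7
  C×14+7 = 175 → write F carry 10
  C×14+10 = 178 → write 2 carry 11
  3×14+11 = 53 → write 5 carry 3
  D×14+3 = 185 → write 9 carry 11
  4×14+11 = 67 → write 3 carry 4
  4×14+4 = 60 → write C carry 3
  C×14+3 = 171 → write B carry 10
  remaining carry: A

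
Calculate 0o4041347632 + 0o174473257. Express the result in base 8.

Add column by column in base 8, right to left:
  2+7 = 1 carry 1
  3+5+1 = 1 carry 1
  6+2+1 = 1 carry 1
  7+3+1 = 3 carry 1
  4+7+1 = 4 carry 1
  3+4+1 = 0 carry 1
  1+4+1 = 6
  4+7 = 3 carry 1
  0+1+1 = 2
  4+0 = 4

0o4236043111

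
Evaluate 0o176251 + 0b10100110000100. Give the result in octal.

0o223055

0b10100110000100 = 0o24604 in octal.
Add column by column in base 8, right to left:
  1+4 = 5
  5+0 = 5
  2+6 = 0 carry 1
  6+4+1 = 3 carry 1
  7+2+1 = 2 carry 1
  1+0+1 = 2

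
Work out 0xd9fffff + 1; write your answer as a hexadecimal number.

The trailing 5 digits are F (max in base 16), so adding 1 cascades: they roll to 0 and the next digit up increments.

0xda00000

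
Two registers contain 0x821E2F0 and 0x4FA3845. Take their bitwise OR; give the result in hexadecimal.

OR each hex digit independently (no carries):
  8|4=C, 2|F=F, 1|A=B, E|3=F, 2|8=A, F|4=F, 0|5=5

0xCFBFAF5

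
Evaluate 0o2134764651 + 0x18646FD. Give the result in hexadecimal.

0x12FA30A6

0o2134764651 = 0x1173E9A9 in hexadecimal.
Add column by column in base 16, right to left:
  9+D = 6 carry 1
  A+F+1 = A carry 1
  9+6+1 = 0 carry 1
  E+4+1 = 3 carry 1
  3+6+1 = A
  7+8 = F
  1+1 = 2
  1+0 = 1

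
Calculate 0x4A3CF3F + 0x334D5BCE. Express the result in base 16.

Add column by column in base 16, right to left:
  F+E = D carry 1
  3+C+1 = 0 carry 1
  F+B+1 = B carry 1
  C+5+1 = 2 carry 1
  3+D+1 = 1 carry 1
  A+4+1 = F
  4+3 = 7
  0+3 = 3

0x37F12B0D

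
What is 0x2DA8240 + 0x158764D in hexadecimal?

Add column by column in base 16, right to left:
  0+D = D
  4+4 = 8
  2+6 = 8
  8+7 = F
  A+8 = 2 carry 1
  D+5+1 = 3 carry 1
  2+1+1 = 4

0x432F88D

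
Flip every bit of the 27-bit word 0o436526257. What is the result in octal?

0o341251520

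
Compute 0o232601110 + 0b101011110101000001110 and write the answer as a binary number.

0o232601110 = 0b10011010110000001001001000 in binary.
Add column by column in base 2, right to left:
  0+0 = 0
  0+1 = 1
  0+1 = 1
  1+1 = 0 carry 1
  0+0+1 = 1
  0+0 = 0
  1+0 = 1
  0+0 = 0
  0+0 = 0
  1+1 = 0 carry 1
  0+0+1 = 1
  0+1 = 1
  0+0 = 0
  0+1 = 1
  0+1 = 1
  0+1 = 1
  1+1 = 0 carry 1
  1+0+1 = 0 carry 1
  0+1+1 = 0 carry 1
  1+0+1 = 0 carry 1
  0+1+1 = 0 carry 1
  1+0+1 = 0 carry 1
  1+0+1 = 0 carry 1
  0+0+1 = 1
  0+0 = 0
  1+0 = 1

0b10100000001110110001010110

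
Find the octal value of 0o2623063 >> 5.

0o54461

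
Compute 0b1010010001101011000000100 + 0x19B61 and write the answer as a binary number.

0x19B61 = 0b11001101101100001 in binary.
Add column by column in base 2, right to left:
  0+1 = 1
  0+0 = 0
  1+0 = 1
  0+0 = 0
  0+0 = 0
  0+1 = 1
  0+1 = 1
  0+0 = 0
  0+1 = 1
  1+1 = 0 carry 1
  1+0+1 = 0 carry 1
  0+1+1 = 0 carry 1
  1+1+1 = 1 carry 1
  0+0+1 = 1
  1+0 = 1
  1+1 = 0 carry 1
  0+1+1 = 0 carry 1
  0+0+1 = 1
  0+0 = 0
  1+0 = 1
  0+0 = 0
  0+0 = 0
  1+0 = 1
  0+0 = 0
  1+0 = 1

0b1010010100111000101100101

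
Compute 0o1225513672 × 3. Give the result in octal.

Multiply each base-8 digit by 3, carrying:
  2×3 = 6 → write 6
  7×3 = 21 → write 5 carry 2
  6×3+2 = 20 → write 4 carry 2
  3×3+2 = 11 → write 3 carry 1
  1×3+1 = 4 → write 4
  5×3 = 15 → write 7 carry 1
  5×3+1 = 16 → write 0 carry 2
  2×3+2 = 8 → write 0 carry 1
  2×3+1 = 7 → write 7
  1×3 = 3 → write 3

0o3700743456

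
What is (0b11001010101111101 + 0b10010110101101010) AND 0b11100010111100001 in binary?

Add column by column in base 2, right to left:
  1+0 = 1
  0+1 = 1
  1+0 = 1
  1+1 = 0 carry 1
  1+0+1 = 0 carry 1
  1+1+1 = 1 carry 1
  1+1+1 = 1 carry 1
  0+0+1 = 1
  1+1 = 0 carry 1
  0+0+1 = 1
  1+1 = 0 carry 1
  0+1+1 = 0 carry 1
  1+0+1 = 0 carry 1
  0+1+1 = 0 carry 1
  0+0+1 = 1
  1+0 = 1
  1+1 = 0 carry 1
  final carry 1
Sum = 0b101100001011100111; now AND with 0b11100010111100001:
  101100001011100111
& 011100010111100001
= 001100000011100001

0b1100000011100001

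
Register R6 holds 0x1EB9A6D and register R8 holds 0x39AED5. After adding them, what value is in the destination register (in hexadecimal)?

0x2254942

Add column by column in base 16, right to left:
  D+5 = 2 carry 1
  6+D+1 = 4 carry 1
  A+E+1 = 9 carry 1
  9+A+1 = 4 carry 1
  B+9+1 = 5 carry 1
  E+3+1 = 2 carry 1
  1+0+1 = 2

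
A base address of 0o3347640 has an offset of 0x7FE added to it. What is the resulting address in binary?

0b11011101011110011110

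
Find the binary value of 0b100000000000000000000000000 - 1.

The trailing 26 digits are 0, so subtracting 1 borrows through: they become 1 and the next digit up decrements.

0b11111111111111111111111111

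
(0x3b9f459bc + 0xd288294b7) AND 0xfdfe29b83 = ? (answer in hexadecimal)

0xc2628a03

Add column by column in base 16, right to left:
  c+7 = 3 carry 1
  b+b+1 = 7 carry 1
  9+4+1 = e
  5+9 = e
  4+2 = 6
  f+8 = 7 carry 1
  9+8+1 = 2 carry 1
  b+2+1 = e
  3+d = 0 carry 1
  final carry 1
Sum = 0x10e276ee73; now AND with 0xfdfe29b83:
  1&0=0, 0&f=0, e&d=c, 2&f=2, 7&e=6, 6&2=2, e&9=8, e&b=a, 7&8=0, 3&3=3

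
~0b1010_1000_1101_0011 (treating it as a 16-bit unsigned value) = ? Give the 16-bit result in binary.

0b0101011100101100

Invert each bit: 1010100011010011 → 0101011100101100.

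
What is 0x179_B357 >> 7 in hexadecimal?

7 bits is not a whole number of base-16 digits; in binary: 1011110011011001101010111 >> 7 = 101111001101100110.

0x2F366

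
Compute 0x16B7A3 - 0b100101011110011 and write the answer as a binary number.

0x16B7A3 = 0b101101011011110100011 in binary.
Subtract column by column in base 2:
  1-1 → 0
  1-1 → 0
  0-0 → 0
  0-0 → 0
  0-1 → 1 (borrow)
  1-1-1 → 1 (borrow)
  0-1-1 → 0 (borrow)
  1-1-1 → 1 (borrow)
  1-0-1 → 0
  1-1 → 0
  1-0 → 1
  0-1 → 1 (borrow)
  1-0-1 → 0
  1-0 → 1
  0-1 → 1 (borrow)
  1-0-1 → 0
  0-0 → 0
  1-0 → 1
  1-0 → 1
  0-0 → 0
  1-0 → 1

0b101100110110010110000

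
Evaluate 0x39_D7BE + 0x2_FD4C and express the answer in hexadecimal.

0x3CD50A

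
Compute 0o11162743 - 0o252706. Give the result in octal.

Subtract column by column in base 8:
  3-6 → 5 (borrow)
  4-0-1 → 3
  7-7 → 0
  2-2 → 0
  6-5 → 1
  1-2 → 7 (borrow)
  1-0-1 → 0
  1-0 → 1

0o10710035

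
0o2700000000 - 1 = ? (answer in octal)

0o2677777777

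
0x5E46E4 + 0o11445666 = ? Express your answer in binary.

0b100001001001001010011010

0x5E46E4 = 0b10111100100011011100100 in binary.
0o11445666 = 0b1001100100101110110110 in binary.
Add column by column in base 2, right to left:
  0+0 = 0
  0+1 = 1
  1+1 = 0 carry 1
  0+0+1 = 1
  0+1 = 1
  1+1 = 0 carry 1
  1+0+1 = 0 carry 1
  1+1+1 = 1 carry 1
  0+1+1 = 0 carry 1
  1+1+1 = 1 carry 1
  1+0+1 = 0 carry 1
  0+1+1 = 0 carry 1
  0+0+1 = 1
  0+0 = 0
  1+1 = 0 carry 1
  0+0+1 = 1
  0+0 = 0
  1+1 = 0 carry 1
  1+1+1 = 1 carry 1
  1+0+1 = 0 carry 1
  1+0+1 = 0 carry 1
  0+1+1 = 0 carry 1
  1+0+1 = 0 carry 1
  final carry 1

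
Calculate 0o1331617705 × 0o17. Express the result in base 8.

Multiply each base-8 digit by 15, carrying:
  5×15 = 75 → write 3 carry 9
  0×15+9 = 9 → write 1 carry 1
  7×15+1 = 106 → write 2 carry 13
  7×15+13 = 118 → write 6 carry 14
  1×15+14 = 29 → write 5 carry 3
  6×15+3 = 93 → write 5 carry 11
  1×15+11 = 26 → write 2 carry 3
  3×15+3 = 48 → write 0 carry 6
  3×15+6 = 51 → write 3 carry 6
  1×15+6 = 21 → write 5 carry 2
  remaining carry: 2

0o25302556213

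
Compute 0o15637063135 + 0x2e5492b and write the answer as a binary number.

0b1110001011000011010111110001000

0o15637063135 = 0b1101110011111000110011001011101 in binary.
0x2e5492b = 0b10111001010100100100101011 in binary.
Add column by column in base 2, right to left:
  1+1 = 0 carry 1
  0+1+1 = 0 carry 1
  1+0+1 = 0 carry 1
  1+1+1 = 1 carry 1
  1+0+1 = 0 carry 1
  0+1+1 = 0 carry 1
  1+0+1 = 0 carry 1
  0+0+1 = 1
  0+1 = 1
  1+0 = 1
  1+0 = 1
  0+1 = 1
  0+0 = 0
  1+0 = 1
  1+1 = 0 carry 1
  0+0+1 = 1
  0+1 = 1
  0+0 = 0
  1+1 = 0 carry 1
  1+0+1 = 0 carry 1
  1+0+1 = 0 carry 1
  1+1+1 = 1 carry 1
  1+1+1 = 1 carry 1
  0+1+1 = 0 carry 1
  0+0+1 = 1
  1+1 = 0 carry 1
  1+0+1 = 0 carry 1
  1+0+1 = 0 carry 1
  0+0+1 = 1
  1+0 = 1
  1+0 = 1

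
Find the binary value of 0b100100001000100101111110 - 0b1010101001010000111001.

Subtract column by column in base 2:
  0-1 → 1 (borrow)
  1-0-1 → 0
  1-0 → 1
  1-1 → 0
  1-1 → 0
  1-1 → 0
  1-0 → 1
  0-0 → 0
  1-0 → 1
  0-0 → 0
  0-1 → 1 (borrow)
  1-0-1 → 0
  0-1 → 1 (borrow)
  0-0-1 → 1 (borrow)
  0-0-1 → 1 (borrow)
  1-1-1 → 1 (borrow)
  0-0-1 → 1 (borrow)
  0-1-1 → 0 (borrow)
  0-0-1 → 1 (borrow)
  0-1-1 → 0 (borrow)
  1-0-1 → 0
  0-1 → 1 (borrow)
  0-0-1 → 1 (borrow)
  1-0-1 → 0

0b11001011111010101000101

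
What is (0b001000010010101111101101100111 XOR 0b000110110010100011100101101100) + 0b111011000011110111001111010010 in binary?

0b1001001100100000011010111011101

First 0b001000010010101111101101100111 XOR 0b000110110010100011100101101100 = 0b001110100000001100001000001011.
Add column by column in base 2, right to left:
  1+0 = 1
  1+1 = 0 carry 1
  0+0+1 = 1
  1+0 = 1
  0+1 = 1
  0+0 = 0
  0+1 = 1
  0+1 = 1
  0+1 = 1
  1+1 = 0 carry 1
  0+0+1 = 1
  0+0 = 0
  0+1 = 1
  0+1 = 1
  1+1 = 0 carry 1
  1+0+1 = 0 carry 1
  0+1+1 = 0 carry 1
  0+1+1 = 0 carry 1
  0+1+1 = 0 carry 1
  0+1+1 = 0 carry 1
  0+0+1 = 1
  0+0 = 0
  0+0 = 0
  1+0 = 1
  0+1 = 1
  1+1 = 0 carry 1
  1+0+1 = 0 carry 1
  1+1+1 = 1 carry 1
  0+1+1 = 0 carry 1
  0+1+1 = 0 carry 1
  final carry 1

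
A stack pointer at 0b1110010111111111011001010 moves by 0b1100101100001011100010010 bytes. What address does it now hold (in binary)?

0b11011000100001010111011100

Add column by column in base 2, right to left:
  0+0 = 0
  1+1 = 0 carry 1
  0+0+1 = 1
  1+0 = 1
  0+1 = 1
  0+0 = 0
  1+0 = 1
  1+0 = 1
  0+1 = 1
  1+1 = 0 carry 1
  1+1+1 = 1 carry 1
  1+0+1 = 0 carry 1
  1+1+1 = 1 carry 1
  1+0+1 = 0 carry 1
  1+0+1 = 0 carry 1
  1+0+1 = 0 carry 1
  1+0+1 = 0 carry 1
  1+1+1 = 1 carry 1
  0+1+1 = 0 carry 1
  1+0+1 = 0 carry 1
  0+1+1 = 0 carry 1
  0+0+1 = 1
  1+0 = 1
  1+1 = 0 carry 1
  1+1+1 = 1 carry 1
  final carry 1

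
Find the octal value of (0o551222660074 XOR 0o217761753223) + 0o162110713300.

0o1130654046557

First 0o551222660074 XOR 0o217761753223 = 0o746543133257.
Add column by column in base 8, right to left:
  7+0 = 7
  5+0 = 5
  2+3 = 5
  3+3 = 6
  3+1 = 4
  1+7 = 0 carry 1
  3+0+1 = 4
  4+1 = 5
  5+1 = 6
  6+2 = 0 carry 1
  4+6+1 = 3 carry 1
  7+1+1 = 1 carry 1
  final carry 1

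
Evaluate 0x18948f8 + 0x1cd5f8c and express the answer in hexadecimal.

0x356a884

Add column by column in base 16, right to left:
  8+c = 4 carry 1
  f+8+1 = 8 carry 1
  8+f+1 = 8 carry 1
  4+5+1 = a
  9+d = 6 carry 1
  8+c+1 = 5 carry 1
  1+1+1 = 3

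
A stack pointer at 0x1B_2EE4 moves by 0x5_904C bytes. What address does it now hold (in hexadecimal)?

0x20BF30

Add column by column in base 16, right to left:
  4+C = 0 carry 1
  E+4+1 = 3 carry 1
  E+0+1 = F
  2+9 = B
  B+5 = 0 carry 1
  1+0+1 = 2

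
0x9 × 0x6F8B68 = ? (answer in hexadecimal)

0x3EBE6A8

Multiply each base-16 digit by 9, carrying:
  8×9 = 72 → write 8 carry 4
  6×9+4 = 58 → write A carry 3
  B×9+3 = 102 → write 6 carry 6
  8×9+6 = 78 → write E carry 4
  F×9+4 = 139 → write B carry 8
  6×9+8 = 62 → write E carry 3
  remaining carry: 3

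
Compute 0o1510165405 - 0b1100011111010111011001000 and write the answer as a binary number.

0o1510165405 = 0b1101001000001110101100000101 in binary.
Subtract column by column in base 2:
  1-0 → 1
  0-0 → 0
  1-0 → 1
  0-1 → 1 (borrow)
  0-0-1 → 1 (borrow)
  0-0-1 → 1 (borrow)
  0-1-1 → 0 (borrow)
  0-1-1 → 0 (borrow)
  1-0-1 → 0
  1-1 → 0
  0-1 → 1 (borrow)
  1-1-1 → 1 (borrow)
  0-0-1 → 1 (borrow)
  1-1-1 → 1 (borrow)
  1-0-1 → 0
  1-1 → 0
  0-1 → 1 (borrow)
  0-1-1 → 0 (borrow)
  0-1-1 → 0 (borrow)
  0-1-1 → 0 (borrow)
  0-0-1 → 1 (borrow)
  1-0-1 → 0
  0-0 → 0
  0-1 → 1 (borrow)
  1-1-1 → 1 (borrow)
  0-0-1 → 1 (borrow)
  1-0-1 → 0
  1-0 → 1

0b1011100100010011110000111101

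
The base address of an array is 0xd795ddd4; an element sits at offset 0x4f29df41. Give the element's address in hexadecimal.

Add column by column in base 16, right to left:
  4+1 = 5
  d+4 = 1 carry 1
  d+f+1 = d carry 1
  d+d+1 = b carry 1
  5+9+1 = f
  9+2 = b
  7+f = 6 carry 1
  d+4+1 = 2 carry 1
  final carry 1

0x126bfbd15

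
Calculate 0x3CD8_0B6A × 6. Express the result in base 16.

0x16D10447C

Multiply each base-16 digit by 6, carrying:
  A×6 = 60 → write C carry 3
  6×6+3 = 39 → write 7 carry 2
  B×6+2 = 68 → write 4 carry 4
  0×6+4 = 4 → write 4
  8×6 = 48 → write 0 carry 3
  D×6+3 = 81 → write 1 carry 5
  C×6+5 = 77 → write D carry 4
  3×6+4 = 22 → write 6 carry 1
  remaining carry: 1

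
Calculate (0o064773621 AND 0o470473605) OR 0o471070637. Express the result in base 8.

0o471473637

0o064773621 AND 0o470473605 = 0o060473601.
Then OR with 0o471070637.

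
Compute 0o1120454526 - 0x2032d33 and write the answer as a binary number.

0b111001111110010110000100011

0o1120454526 = 0b1001010000100101100101010110 in binary.
0x2032d33 = 0b10000000110010110100110011 in binary.
Subtract column by column in base 2:
  0-1 → 1 (borrow)
  1-1-1 → 1 (borrow)
  1-0-1 → 0
  0-0 → 0
  1-1 → 0
  0-1 → 1 (borrow)
  1-0-1 → 0
  0-0 → 0
  1-1 → 0
  0-0 → 0
  0-1 → 1 (borrow)
  1-1-1 → 1 (borrow)
  1-0-1 → 0
  0-1 → 1 (borrow)
  1-0-1 → 0
  0-0 → 0
  0-1 → 1 (borrow)
  1-1-1 → 1 (borrow)
  0-0-1 → 1 (borrow)
  0-0-1 → 1 (borrow)
  0-0-1 → 1 (borrow)
  0-0-1 → 1 (borrow)
  1-0-1 → 0
  0-0 → 0
  1-0 → 1
  0-1 → 1 (borrow)
  0-0-1 → 1 (borrow)
  1-0-1 → 0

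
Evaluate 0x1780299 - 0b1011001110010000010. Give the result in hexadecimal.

0x1726617

0b1011001110010000010 = 0x59c82 in hexadecimal.
Subtract column by column in base 16:
  9-2 → 7
  9-8 → 1
  2-c → 6 (borrow)
  0-9-1 → 6 (borrow)
  8-5-1 → 2
  7-0 → 7
  1-0 → 1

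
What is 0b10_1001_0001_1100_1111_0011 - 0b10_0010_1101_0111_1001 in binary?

Subtract column by column in base 2:
  1-1 → 0
  1-0 → 1
  0-0 → 0
  0-1 → 1 (borrow)
  1-1-1 → 1 (borrow)
  1-1-1 → 1 (borrow)
  1-1-1 → 1 (borrow)
  1-0-1 → 0
  0-1 → 1 (borrow)
  0-0-1 → 1 (borrow)
  1-1-1 → 1 (borrow)
  1-1-1 → 1 (borrow)
  1-0-1 → 0
  0-1 → 1 (borrow)
  0-0-1 → 1 (borrow)
  0-0-1 → 1 (borrow)
  1-0-1 → 0
  0-1 → 1 (borrow)
  0-0-1 → 1 (borrow)
  1-0-1 → 0
  0-0 → 0
  1-0 → 1

0b1001101110111101111010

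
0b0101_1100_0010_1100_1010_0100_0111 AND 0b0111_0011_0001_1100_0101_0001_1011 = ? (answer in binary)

AND bit by bit (1 only where both bits are 1):
  0101110000101100101001000111
& 0111001100011100010100011011
= 0101000000001100000000000011

0b0101000000001100000000000011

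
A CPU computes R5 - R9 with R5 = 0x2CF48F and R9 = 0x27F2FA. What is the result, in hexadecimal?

Subtract column by column in base 16:
  F-A → 5
  8-F → 9 (borrow)
  4-2-1 → 1
  F-F → 0
  C-7 → 5
  2-2 → 0

0x50195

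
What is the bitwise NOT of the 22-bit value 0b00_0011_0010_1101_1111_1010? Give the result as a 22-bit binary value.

Invert each bit: 0000110010110111111010 → 1111001101001000000101.

0b1111001101001000000101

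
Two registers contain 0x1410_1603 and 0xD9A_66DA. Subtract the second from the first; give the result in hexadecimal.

0x675AF29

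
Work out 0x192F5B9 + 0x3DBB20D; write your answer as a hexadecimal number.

Add column by column in base 16, right to left:
  9+D = 6 carry 1
  B+0+1 = C
  5+2 = 7
  F+B = A carry 1
  2+B+1 = E
  9+D = 6 carry 1
  1+3+1 = 5

0x56EA7C6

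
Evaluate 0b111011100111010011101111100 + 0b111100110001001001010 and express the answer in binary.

0b111100100100000100111000110

Add column by column in base 2, right to left:
  0+0 = 0
  0+1 = 1
  1+0 = 1
  1+1 = 0 carry 1
  1+0+1 = 0 carry 1
  1+0+1 = 0 carry 1
  1+1+1 = 1 carry 1
  0+0+1 = 1
  1+0 = 1
  1+1 = 0 carry 1
  1+0+1 = 0 carry 1
  0+0+1 = 1
  0+0 = 0
  1+1 = 0 carry 1
  0+1+1 = 0 carry 1
  1+0+1 = 0 carry 1
  1+0+1 = 0 carry 1
  1+1+1 = 1 carry 1
  0+1+1 = 0 carry 1
  0+1+1 = 0 carry 1
  1+1+1 = 1 carry 1
  1+0+1 = 0 carry 1
  1+0+1 = 0 carry 1
  0+0+1 = 1
  1+0 = 1
  1+0 = 1
  1+0 = 1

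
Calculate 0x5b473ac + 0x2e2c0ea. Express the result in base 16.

0x8973496

Add column by column in base 16, right to left:
  c+a = 6 carry 1
  a+e+1 = 9 carry 1
  3+0+1 = 4
  7+c = 3 carry 1
  4+2+1 = 7
  b+e = 9 carry 1
  5+2+1 = 8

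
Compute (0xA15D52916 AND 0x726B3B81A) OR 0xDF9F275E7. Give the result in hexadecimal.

0xA15D52916 AND 0x726B3B81A = 0x204912812.
Then OR with 0xDF9F275E7.

0xFFDF37DF7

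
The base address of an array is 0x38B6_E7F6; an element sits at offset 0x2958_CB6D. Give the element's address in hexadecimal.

0x620FB363

Add column by column in base 16, right to left:
  6+D = 3 carry 1
  F+6+1 = 6 carry 1
  7+B+1 = 3 carry 1
  E+C+1 = B carry 1
  6+8+1 = F
  B+5 = 0 carry 1
  8+9+1 = 2 carry 1
  3+2+1 = 6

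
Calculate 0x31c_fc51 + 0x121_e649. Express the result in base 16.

0x43ee29a

Add column by column in base 16, right to left:
  1+9 = a
  5+4 = 9
  c+6 = 2 carry 1
  f+e+1 = e carry 1
  c+1+1 = e
  1+2 = 3
  3+1 = 4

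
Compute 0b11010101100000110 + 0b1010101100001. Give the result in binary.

0b11100000001100111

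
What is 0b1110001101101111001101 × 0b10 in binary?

Multiply each base-2 digit by 2, carrying:
  1×2 = 2 → write 0 carry 1
  0×2+1 = 1 → write 1
  1×2 = 2 → write 0 carry 1
  1×2+1 = 3 → write 1 carry 1
  0×2+1 = 1 → write 1
  0×2 = 0 → write 0
  1×2 = 2 → write 0 carry 1
  1×2+1 = 3 → write 1 carry 1
  1×2+1 = 3 → write 1 carry 1
  1×2+1 = 3 → write 1 carry 1
  0×2+1 = 1 → write 1
  1×2 = 2 → write 0 carry 1
  1×2+1 = 3 → write 1 carry 1
  0×2+1 = 1 → write 1
  1×2 = 2 → write 0 carry 1
  1×2+1 = 3 → write 1 carry 1
  0×2+1 = 1 → write 1
  0×2 = 0 → write 0
  0×2 = 0 → write 0
  1×2 = 2 → write 0 carry 1
  1×2+1 = 3 → write 1 carry 1
  1×2+1 = 3 → write 1 carry 1
  remaining carry: 1

0b11100011011011110011010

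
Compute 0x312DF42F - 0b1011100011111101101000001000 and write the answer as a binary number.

0x312DF42F = 0b110001001011011111010000101111 in binary.
Subtract column by column in base 2:
  1-0 → 1
  1-0 → 1
  1-0 → 1
  1-1 → 0
  0-0 → 0
  1-0 → 1
  0-0 → 0
  0-0 → 0
  0-0 → 0
  0-1 → 1 (borrow)
  1-0-1 → 0
  0-1 → 1 (borrow)
  1-1-1 → 1 (borrow)
  1-0-1 → 0
  1-1 → 0
  1-1 → 0
  1-1 → 0
  0-1 → 1 (borrow)
  1-1-1 → 1 (borrow)
  1-1-1 → 1 (borrow)
  0-0-1 → 1 (borrow)
  1-0-1 → 0
  0-0 → 0
  0-1 → 1 (borrow)
  1-1-1 → 1 (borrow)
  0-1-1 → 0 (borrow)
  0-0-1 → 1 (borrow)
  0-1-1 → 0 (borrow)
  1-0-1 → 0
  1-0 → 1

0b100101100111100001101000100111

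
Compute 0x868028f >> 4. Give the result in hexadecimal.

0x868028

Shifting right by 4 bits = 1 hex digit: drop the last 1.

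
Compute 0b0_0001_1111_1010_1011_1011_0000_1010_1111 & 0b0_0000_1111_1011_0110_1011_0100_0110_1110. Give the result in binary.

0b000001111101000101011000000101110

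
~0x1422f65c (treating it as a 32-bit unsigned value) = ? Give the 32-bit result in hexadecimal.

0xebdd09a3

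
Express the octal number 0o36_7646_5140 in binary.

0b11110111110100110101001100000

Each octal digit is 3 bits: 3=011 6=110 7=111 6=110 4=100 6=110 5=101 1=001 4=100 0=000.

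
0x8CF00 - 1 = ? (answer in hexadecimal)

The trailing 2 digits are 0, so subtracting 1 borrows through: they become F and the next digit up decrements.

0x8CEFF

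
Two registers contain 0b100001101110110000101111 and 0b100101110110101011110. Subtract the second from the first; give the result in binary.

Subtract column by column in base 2:
  1-0 → 1
  1-1 → 0
  1-1 → 0
  1-1 → 0
  0-1 → 1 (borrow)
  1-0-1 → 0
  0-1 → 1 (borrow)
  0-0-1 → 1 (borrow)
  0-1-1 → 0 (borrow)
  0-0-1 → 1 (borrow)
  1-1-1 → 1 (borrow)
  1-1-1 → 1 (borrow)
  0-0-1 → 1 (borrow)
  1-1-1 → 1 (borrow)
  1-1-1 → 1 (borrow)
  1-1-1 → 1 (borrow)
  0-0-1 → 1 (borrow)
  1-1-1 → 1 (borrow)
  1-0-1 → 0
  0-0 → 0
  0-1 → 1 (borrow)
  0-0-1 → 1 (borrow)
  0-0-1 → 1 (borrow)
  1-0-1 → 0

0b11100111111111011010001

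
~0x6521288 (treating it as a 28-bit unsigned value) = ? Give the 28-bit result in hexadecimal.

0x9ADED77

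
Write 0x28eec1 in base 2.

Expand each hex digit to 4 bits: 2=0010 8=1000 e=1110 e=1110 c=1100 1=0001.

0b1010001110111011000001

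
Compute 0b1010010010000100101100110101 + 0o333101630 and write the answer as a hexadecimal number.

0xDB4CECD

0b1010010010000100101100110101 = 0xA484B35 in hexadecimal.
0o333101630 = 0x36C8398 in hexadecimal.
Add column by column in base 16, right to left:
  5+8 = D
  3+9 = C
  B+3 = E
  4+8 = C
  8+C = 4 carry 1
  4+6+1 = B
  A+3 = D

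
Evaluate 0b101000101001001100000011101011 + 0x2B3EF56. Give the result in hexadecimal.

0x2B58B041

0b101000101001001100000011101011 = 0x28A4C0EB in hexadecimal.
Add column by column in base 16, right to left:
  B+6 = 1 carry 1
  E+5+1 = 4 carry 1
  0+F+1 = 0 carry 1
  C+E+1 = B carry 1
  4+3+1 = 8
  A+B = 5 carry 1
  8+2+1 = B
  2+0 = 2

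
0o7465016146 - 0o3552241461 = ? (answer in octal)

Subtract column by column in base 8:
  6-1 → 5
  4-6 → 6 (borrow)
  1-4-1 → 4 (borrow)
  6-1-1 → 4
  1-4 → 5 (borrow)
  0-2-1 → 5 (borrow)
  5-2-1 → 2
  6-5 → 1
  4-5 → 7 (borrow)
  7-3-1 → 3

0o3712554465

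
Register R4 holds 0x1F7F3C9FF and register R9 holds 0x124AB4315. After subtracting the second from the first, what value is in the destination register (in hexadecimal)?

0xD34886EA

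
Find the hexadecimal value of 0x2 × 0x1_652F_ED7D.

0x2CA5FDAFA

Multiply each base-16 digit by 2, carrying:
  D×2 = 26 → write A carry 1
  7×2+1 = 15 → write F
  D×2 = 26 → write A carry 1
  E×2+1 = 29 → write D carry 1
  F×2+1 = 31 → write F carry 1
  2×2+1 = 5 → write 5
  5×2 = 10 → write A
  6×2 = 12 → write C
  1×2 = 2 → write 2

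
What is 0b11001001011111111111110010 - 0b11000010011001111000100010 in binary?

0b111000110000111010000

Subtract column by column in base 2:
  0-0 → 0
  1-1 → 0
  0-0 → 0
  0-0 → 0
  1-0 → 1
  1-1 → 0
  1-0 → 1
  1-0 → 1
  1-0 → 1
  1-1 → 0
  1-1 → 0
  1-1 → 0
  1-1 → 0
  1-0 → 1
  1-0 → 1
  1-1 → 0
  1-1 → 0
  0-0 → 0
  1-0 → 1
  0-1 → 1 (borrow)
  0-0-1 → 1 (borrow)
  1-0-1 → 0
  0-0 → 0
  0-0 → 0
  1-1 → 0
  1-1 → 0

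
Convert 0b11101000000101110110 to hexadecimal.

Group the bits into nibbles: 1110 1000 0001 0111 0110 → E8176.

0xE8176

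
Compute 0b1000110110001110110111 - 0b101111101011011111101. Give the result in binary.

Subtract column by column in base 2:
  1-1 → 0
  1-0 → 1
  1-1 → 0
  0-1 → 1 (borrow)
  1-1-1 → 1 (borrow)
  1-1-1 → 1 (borrow)
  0-1-1 → 0 (borrow)
  1-1-1 → 1 (borrow)
  1-0-1 → 0
  1-1 → 0
  0-1 → 1 (borrow)
  0-0-1 → 1 (borrow)
  0-1-1 → 0 (borrow)
  1-0-1 → 0
  1-1 → 0
  0-1 → 1 (borrow)
  1-1-1 → 1 (borrow)
  1-1-1 → 1 (borrow)
  0-1-1 → 0 (borrow)
  0-0-1 → 1 (borrow)
  0-1-1 → 0 (borrow)
  1-0-1 → 0

0b10111000110010111010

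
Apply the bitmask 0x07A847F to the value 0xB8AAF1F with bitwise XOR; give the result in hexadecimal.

XOR each hex digit independently (no carries):
  B^0=B, 8^7=F, A^A=0, A^8=2, F^4=B, 1^7=6, F^F=0

0xBF02B60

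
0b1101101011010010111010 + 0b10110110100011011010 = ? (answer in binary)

Add column by column in base 2, right to left:
  0+0 = 0
  1+1 = 0 carry 1
  0+0+1 = 1
  1+1 = 0 carry 1
  1+1+1 = 1 carry 1
  1+0+1 = 0 carry 1
  0+1+1 = 0 carry 1
  1+1+1 = 1 carry 1
  0+0+1 = 1
  0+0 = 0
  1+0 = 1
  0+1 = 1
  1+0 = 1
  1+1 = 0 carry 1
  0+1+1 = 0 carry 1
  1+0+1 = 0 carry 1
  0+1+1 = 0 carry 1
  1+1+1 = 1 carry 1
  1+0+1 = 0 carry 1
  0+1+1 = 0 carry 1
  1+0+1 = 0 carry 1
  1+0+1 = 0 carry 1
  final carry 1

0b10000100001110110010100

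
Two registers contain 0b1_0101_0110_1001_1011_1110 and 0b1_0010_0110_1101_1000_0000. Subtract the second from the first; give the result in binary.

Subtract column by column in base 2:
  0-0 → 0
  1-0 → 1
  1-0 → 1
  1-0 → 1
  1-0 → 1
  1-0 → 1
  0-0 → 0
  1-1 → 0
  1-1 → 0
  0-0 → 0
  0-1 → 1 (borrow)
  1-1-1 → 1 (borrow)
  0-0-1 → 1 (borrow)
  1-1-1 → 1 (borrow)
  1-1-1 → 1 (borrow)
  0-0-1 → 1 (borrow)
  1-0-1 → 0
  0-1 → 1 (borrow)
  1-0-1 → 0
  0-0 → 0
  1-1 → 0

0b101111110000111110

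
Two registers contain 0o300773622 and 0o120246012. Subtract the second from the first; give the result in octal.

0o160525610

Subtract column by column in base 8:
  2-2 → 0
  2-1 → 1
  6-0 → 6
  3-6 → 5 (borrow)
  7-4-1 → 2
  7-2 → 5
  0-0 → 0
  0-2 → 6 (borrow)
  3-1-1 → 1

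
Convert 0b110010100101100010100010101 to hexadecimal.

Group the bits into nibbles: 0110 0101 0010 1100 0101 0001 0101 → 652C515.

0x652C515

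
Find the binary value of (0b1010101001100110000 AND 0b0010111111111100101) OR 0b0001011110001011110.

0b1010101001100110000 AND 0b0010111111111100101 = 0b0010101001100100000.
Then OR with 0b0001011110001011110.

0b11111111101111110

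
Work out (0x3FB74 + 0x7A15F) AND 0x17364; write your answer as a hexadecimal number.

Add column by column in base 16, right to left:
  4+F = 3 carry 1
  7+5+1 = D
  B+1 = C
  F+A = 9 carry 1
  3+7+1 = B
Sum = 0xB9CD3; now AND with 0x17364:
  B&1=1, 9&7=1, C&3=0, D&6=4, 3&4=0

0x11040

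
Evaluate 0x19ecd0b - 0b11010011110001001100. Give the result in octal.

0o144310277

0x19ecd0b = 0o147546413 in octal.
0b11010011110001001100 = 0o3236114 in octal.
Subtract column by column in base 8:
  3-4 → 7 (borrow)
  1-1-1 → 7 (borrow)
  4-1-1 → 2
  6-6 → 0
  4-3 → 1
  5-2 → 3
  7-3 → 4
  4-0 → 4
  1-0 → 1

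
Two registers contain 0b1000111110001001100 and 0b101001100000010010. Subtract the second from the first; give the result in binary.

Subtract column by column in base 2:
  0-0 → 0
  0-1 → 1 (borrow)
  1-0-1 → 0
  1-0 → 1
  0-1 → 1 (borrow)
  0-0-1 → 1 (borrow)
  1-0-1 → 0
  0-0 → 0
  0-0 → 0
  0-0 → 0
  1-0 → 1
  1-1 → 0
  1-1 → 0
  1-0 → 1
  1-0 → 1
  0-1 → 1 (borrow)
  0-0-1 → 1 (borrow)
  0-1-1 → 0 (borrow)
  1-0-1 → 0

0b11110010000111010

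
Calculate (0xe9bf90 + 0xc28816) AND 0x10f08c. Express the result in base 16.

Add column by column in base 16, right to left:
  0+6 = 6
  9+1 = a
  f+8 = 7 carry 1
  b+8+1 = 4 carry 1
  9+2+1 = c
  e+c = a carry 1
  final carry 1
Sum = 0x1ac47a6; now AND with 0x10f08c:
  1&0=0, a&1=0, c&0=0, 4&f=4, 7&0=0, a&8=8, 6&c=4

0x4084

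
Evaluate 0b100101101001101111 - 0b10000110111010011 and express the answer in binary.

0b10100110010011100

Subtract column by column in base 2:
  1-1 → 0
  1-1 → 0
  1-0 → 1
  1-0 → 1
  0-1 → 1 (borrow)
  1-0-1 → 0
  1-1 → 0
  0-1 → 1 (borrow)
  0-1-1 → 0 (borrow)
  1-0-1 → 0
  0-1 → 1 (borrow)
  1-1-1 → 1 (borrow)
  1-0-1 → 0
  0-0 → 0
  1-0 → 1
  0-0 → 0
  0-1 → 1 (borrow)
  1-0-1 → 0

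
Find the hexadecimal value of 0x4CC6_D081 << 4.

0x4CC6D0810

Shifting left by 4 bits = 1 hex digit: append 1 zero.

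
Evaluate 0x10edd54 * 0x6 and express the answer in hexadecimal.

Multiply each base-16 digit by 6, carrying:
  4×6 = 24 → write 8 carry 1
  5×6+1 = 31 → write f carry 1
  d×6+1 = 79 → write f carry 4
  d×6+4 = 82 → write 2 carry 5
  e×6+5 = 89 → write 9 carry 5
  0×6+5 = 5 → write 5
  1×6 = 6 → write 6

0x6592ff8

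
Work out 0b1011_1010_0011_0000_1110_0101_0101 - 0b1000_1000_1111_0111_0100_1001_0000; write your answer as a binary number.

Subtract column by column in base 2:
  1-0 → 1
  0-0 → 0
  1-0 → 1
  0-0 → 0
  1-1 → 0
  0-0 → 0
  1-0 → 1
  0-1 → 1 (borrow)
  0-0-1 → 1 (borrow)
  1-0-1 → 0
  1-1 → 0
  1-0 → 1
  0-1 → 1 (borrow)
  0-1-1 → 0 (borrow)
  0-1-1 → 0 (borrow)
  0-0-1 → 1 (borrow)
  1-1-1 → 1 (borrow)
  1-1-1 → 1 (borrow)
  0-1-1 → 0 (borrow)
  0-1-1 → 0 (borrow)
  0-0-1 → 1 (borrow)
  1-0-1 → 0
  0-0 → 0
  1-1 → 0
  1-0 → 1
  1-0 → 1
  0-0 → 0
  1-1 → 0

0b11000100111001100111000101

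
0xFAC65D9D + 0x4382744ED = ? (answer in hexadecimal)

0x532EDA28A

Add column by column in base 16, right to left:
  D+D = A carry 1
  9+E+1 = 8 carry 1
  D+4+1 = 2 carry 1
  5+4+1 = A
  6+7 = D
  C+2 = E
  A+8 = 2 carry 1
  F+3+1 = 3 carry 1
  0+4+1 = 5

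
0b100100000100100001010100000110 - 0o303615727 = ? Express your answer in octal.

0o4100574457

0b100100000100100001010100000110 = 0o4404412406 in octal.
Subtract column by column in base 8:
  6-7 → 7 (borrow)
  0-2-1 → 5 (borrow)
  4-7-1 → 4 (borrow)
  2-5-1 → 4 (borrow)
  1-1-1 → 7 (borrow)
  4-6-1 → 5 (borrow)
  4-3-1 → 0
  0-0 → 0
  4-3 → 1
  4-0 → 4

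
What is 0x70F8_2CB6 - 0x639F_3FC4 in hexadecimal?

Subtract column by column in base 16:
  6-4 → 2
  B-C → F (borrow)
  C-F-1 → C (borrow)
  2-3-1 → E (borrow)
  8-F-1 → 8 (borrow)
  F-9-1 → 5
  0-3 → D (borrow)
  7-6-1 → 0

0xD58ECF2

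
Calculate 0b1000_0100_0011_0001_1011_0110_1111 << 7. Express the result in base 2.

Left shift by 7: append 7 zero bits.

0b10000100001100011011011011110000000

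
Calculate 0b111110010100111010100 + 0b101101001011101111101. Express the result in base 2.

0b1101011100000101010001

Add column by column in base 2, right to left:
  0+1 = 1
  0+0 = 0
  1+1 = 0 carry 1
  0+1+1 = 0 carry 1
  1+1+1 = 1 carry 1
  0+1+1 = 0 carry 1
  1+1+1 = 1 carry 1
  1+0+1 = 0 carry 1
  1+1+1 = 1 carry 1
  0+1+1 = 0 carry 1
  0+1+1 = 0 carry 1
  1+0+1 = 0 carry 1
  0+1+1 = 0 carry 1
  1+0+1 = 0 carry 1
  0+0+1 = 1
  0+1 = 1
  1+0 = 1
  1+1 = 0 carry 1
  1+1+1 = 1 carry 1
  1+0+1 = 0 carry 1
  1+1+1 = 1 carry 1
  final carry 1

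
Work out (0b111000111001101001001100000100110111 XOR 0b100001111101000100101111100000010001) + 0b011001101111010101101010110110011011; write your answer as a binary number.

0b110010110100000011001110011011000001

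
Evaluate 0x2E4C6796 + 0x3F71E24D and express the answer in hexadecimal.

Add column by column in base 16, right to left:
  6+D = 3 carry 1
  9+4+1 = E
  7+2 = 9
  6+E = 4 carry 1
  C+1+1 = E
  4+7 = B
  E+F = D carry 1
  2+3+1 = 6

0x6DBE49E3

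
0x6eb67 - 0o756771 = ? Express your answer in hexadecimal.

0x30d6e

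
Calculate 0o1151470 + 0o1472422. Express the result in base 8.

0o2644112

Add column by column in base 8, right to left:
  0+2 = 2
  7+2 = 1 carry 1
  4+4+1 = 1 carry 1
  1+2+1 = 4
  5+7 = 4 carry 1
  1+4+1 = 6
  1+1 = 2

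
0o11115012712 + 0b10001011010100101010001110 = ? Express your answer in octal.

0o11330260130

0b10001011010100101010001110 = 0o213245216 in octal.
Add column by column in base 8, right to left:
  2+6 = 0 carry 1
  1+1+1 = 3
  7+2 = 1 carry 1
  2+5+1 = 0 carry 1
  1+4+1 = 6
  0+2 = 2
  5+3 = 0 carry 1
  1+1+1 = 3
  1+2 = 3
  1+0 = 1
  1+0 = 1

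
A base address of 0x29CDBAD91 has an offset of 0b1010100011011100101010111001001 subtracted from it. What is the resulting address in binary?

0b1001001000011011010101011111001000

0x29CDBAD91 = 0b1010011100110110111010110110010001 in binary.
Subtract column by column in base 2:
  1-1 → 0
  0-0 → 0
  0-0 → 0
  0-1 → 1 (borrow)
  1-0-1 → 0
  0-0 → 0
  0-1 → 1 (borrow)
  1-1-1 → 1 (borrow)
  1-1-1 → 1 (borrow)
  0-0-1 → 1 (borrow)
  1-1-1 → 1 (borrow)
  1-0-1 → 0
  0-1 → 1 (borrow)
  1-0-1 → 0
  0-1 → 1 (borrow)
  1-0-1 → 0
  1-0 → 1
  1-1 → 0
  0-1 → 1 (borrow)
  1-1-1 → 1 (borrow)
  1-0-1 → 0
  0-1 → 1 (borrow)
  1-1-1 → 1 (borrow)
  1-0-1 → 0
  0-0 → 0
  0-0 → 0
  1-1 → 0
  1-0 → 1
  1-1 → 0
  0-0 → 0
  0-1 → 1 (borrow)
  1-0-1 → 0
  0-0 → 0
  1-0 → 1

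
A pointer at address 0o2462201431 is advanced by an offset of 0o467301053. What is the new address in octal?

0o3151502504

Add column by column in base 8, right to left:
  1+3 = 4
  3+5 = 0 carry 1
  4+0+1 = 5
  1+1 = 2
  0+0 = 0
  2+3 = 5
  2+7 = 1 carry 1
  6+6+1 = 5 carry 1
  4+4+1 = 1 carry 1
  2+0+1 = 3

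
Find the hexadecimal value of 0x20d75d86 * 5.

Multiply each base-16 digit by 5, carrying:
  6×5 = 30 → write e carry 1
  8×5+1 = 41 → write 9 carry 2
  d×5+2 = 67 → write 3 carry 4
  5×5+4 = 29 → write d carry 1
  7×5+1 = 36 → write 4 carry 2
  d×5+2 = 67 → write 3 carry 4
  0×5+4 = 4 → write 4
  2×5 = 10 → write a

0xa434d39e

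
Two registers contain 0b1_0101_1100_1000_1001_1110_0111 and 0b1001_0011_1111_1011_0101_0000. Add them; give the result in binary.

0b1111100001000010100110111

Add column by column in base 2, right to left:
  1+0 = 1
  1+0 = 1
  1+0 = 1
  0+0 = 0
  0+1 = 1
  1+0 = 1
  1+1 = 0 carry 1
  1+0+1 = 0 carry 1
  1+1+1 = 1 carry 1
  0+1+1 = 0 carry 1
  0+0+1 = 1
  1+1 = 0 carry 1
  0+1+1 = 0 carry 1
  0+1+1 = 0 carry 1
  0+1+1 = 0 carry 1
  1+1+1 = 1 carry 1
  0+1+1 = 0 carry 1
  0+1+1 = 0 carry 1
  1+0+1 = 0 carry 1
  1+0+1 = 0 carry 1
  1+1+1 = 1 carry 1
  0+0+1 = 1
  1+0 = 1
  0+1 = 1
  1+0 = 1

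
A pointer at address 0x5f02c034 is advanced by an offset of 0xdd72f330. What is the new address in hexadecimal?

Add column by column in base 16, right to left:
  4+0 = 4
  3+3 = 6
  0+3 = 3
  c+f = b carry 1
  2+2+1 = 5
  0+7 = 7
  f+d = c carry 1
  5+d+1 = 3 carry 1
  final carry 1

0x13c75b364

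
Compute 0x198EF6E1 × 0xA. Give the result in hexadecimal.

Multiply each base-16 digit by 10, carrying:
  1×10 = 10 → write A
  E×10 = 140 → write C carry 8
  6×10+8 = 68 → write 4 carry 4
  F×10+4 = 154 → write A carry 9
  E×10+9 = 149 → write 5 carry 9
  8×10+9 = 89 → write 9 carry 5
  9×10+5 = 95 → write F carry 5
  1×10+5 = 15 → write F

0xFF95A4CA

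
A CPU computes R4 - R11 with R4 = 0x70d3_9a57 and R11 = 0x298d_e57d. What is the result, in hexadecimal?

0x4745b4da

Subtract column by column in base 16:
  7-d → a (borrow)
  5-7-1 → d (borrow)
  a-5-1 → 4
  9-e → b (borrow)
  3-d-1 → 5 (borrow)
  d-8-1 → 4
  0-9 → 7 (borrow)
  7-2-1 → 4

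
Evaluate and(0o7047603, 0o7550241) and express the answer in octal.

AND each oct digit independently (no carries):
  7&7=7, 0&5=0, 4&5=4, 7&0=0, 6&2=2, 0&4=0, 3&1=1

0o7040201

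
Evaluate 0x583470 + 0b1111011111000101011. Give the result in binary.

0b10111111111001010011011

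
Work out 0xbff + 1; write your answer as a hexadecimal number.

The trailing 2 digits are F (max in base 16), so adding 1 cascades: they roll to 0 and the next digit up increments.

0xc00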